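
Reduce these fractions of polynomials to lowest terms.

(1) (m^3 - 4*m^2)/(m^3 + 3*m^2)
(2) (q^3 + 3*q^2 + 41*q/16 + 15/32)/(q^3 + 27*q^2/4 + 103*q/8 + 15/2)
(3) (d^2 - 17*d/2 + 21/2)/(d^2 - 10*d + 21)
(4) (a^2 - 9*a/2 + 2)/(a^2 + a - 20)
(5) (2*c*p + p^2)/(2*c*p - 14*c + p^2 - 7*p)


(1) = (m - 4)/(m + 3)
(2) = (4*q + 1)/(4*q + 16)
(3) = (2*d - 3)/(2*d - 6)
(4) = (2*a - 1)/(2*a + 10)
(5) = p/(p - 7)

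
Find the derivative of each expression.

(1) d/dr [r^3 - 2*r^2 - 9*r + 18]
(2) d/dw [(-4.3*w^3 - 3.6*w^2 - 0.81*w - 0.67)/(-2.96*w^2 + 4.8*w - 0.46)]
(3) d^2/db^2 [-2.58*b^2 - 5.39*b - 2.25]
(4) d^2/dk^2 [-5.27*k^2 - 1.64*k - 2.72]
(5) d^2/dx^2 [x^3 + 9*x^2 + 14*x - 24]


(1) = 3*r^2 - 4*r - 9
(2) = (12.728*w^4 - 41.28*w^3 - 13.7436*w^2 - 0.6544*w + 3.5886)/(8.7616*w^4 - 28.416*w^3 + 25.7632*w^2 - 4.416*w + 0.2116)
(3) = -5.16000000000000
(4) = -10.5400000000000
(5) = 6*x + 18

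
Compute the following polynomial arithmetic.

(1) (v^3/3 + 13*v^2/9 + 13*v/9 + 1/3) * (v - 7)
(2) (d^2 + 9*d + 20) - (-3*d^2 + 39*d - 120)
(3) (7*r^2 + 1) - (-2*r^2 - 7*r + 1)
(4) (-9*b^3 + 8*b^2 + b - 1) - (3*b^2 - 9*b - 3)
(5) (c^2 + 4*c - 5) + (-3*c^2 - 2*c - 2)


(1) = v^4/3 - 8*v^3/9 - 26*v^2/3 - 88*v/9 - 7/3
(2) = 4*d^2 - 30*d + 140
(3) = 9*r^2 + 7*r
(4) = -9*b^3 + 5*b^2 + 10*b + 2
(5) = -2*c^2 + 2*c - 7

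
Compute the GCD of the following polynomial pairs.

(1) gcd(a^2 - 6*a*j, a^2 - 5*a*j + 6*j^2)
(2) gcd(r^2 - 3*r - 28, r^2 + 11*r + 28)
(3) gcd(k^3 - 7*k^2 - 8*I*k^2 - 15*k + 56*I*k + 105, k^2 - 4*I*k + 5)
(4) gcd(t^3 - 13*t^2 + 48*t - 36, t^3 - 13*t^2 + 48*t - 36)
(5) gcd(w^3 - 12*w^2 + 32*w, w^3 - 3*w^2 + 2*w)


(1) = gcd(a*(a - 6*j), (a - 3*j)*(a - 2*j)) = 1
(2) = r + 4
(3) = k - 5*I
(4) = t^3 - 13*t^2 + 48*t - 36
(5) = gcd(w*(w - 8)*(w - 4), w*(w - 2)*(w - 1)) = w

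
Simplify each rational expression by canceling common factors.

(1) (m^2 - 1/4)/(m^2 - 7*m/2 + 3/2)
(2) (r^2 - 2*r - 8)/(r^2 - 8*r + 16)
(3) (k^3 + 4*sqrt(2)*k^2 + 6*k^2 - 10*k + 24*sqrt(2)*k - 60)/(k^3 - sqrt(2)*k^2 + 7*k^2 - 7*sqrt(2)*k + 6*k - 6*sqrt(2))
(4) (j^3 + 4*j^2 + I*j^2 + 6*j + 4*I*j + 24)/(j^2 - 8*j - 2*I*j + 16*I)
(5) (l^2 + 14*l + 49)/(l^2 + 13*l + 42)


(1) = (2*m + 1)/(2*m - 6)
(2) = (r + 2)/(r - 4)
(3) = (k + 5*sqrt(2))/(k + 1)
(4) = (j^2 + j*(4 + 3*I) + 12*I)/(j - 8)
(5) = (l + 7)/(l + 6)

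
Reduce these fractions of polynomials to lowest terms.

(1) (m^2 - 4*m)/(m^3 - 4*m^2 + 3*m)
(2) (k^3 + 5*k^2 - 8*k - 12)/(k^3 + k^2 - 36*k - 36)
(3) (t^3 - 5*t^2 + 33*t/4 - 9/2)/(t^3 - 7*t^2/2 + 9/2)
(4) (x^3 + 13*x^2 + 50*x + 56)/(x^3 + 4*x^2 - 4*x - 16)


(1) = (m - 4)/(m^2 - 4*m + 3)
(2) = (k - 2)/(k - 6)
(3) = (2*t^2 - 7*t + 6)/(2*t^2 - 4*t - 6)
(4) = (x + 7)/(x - 2)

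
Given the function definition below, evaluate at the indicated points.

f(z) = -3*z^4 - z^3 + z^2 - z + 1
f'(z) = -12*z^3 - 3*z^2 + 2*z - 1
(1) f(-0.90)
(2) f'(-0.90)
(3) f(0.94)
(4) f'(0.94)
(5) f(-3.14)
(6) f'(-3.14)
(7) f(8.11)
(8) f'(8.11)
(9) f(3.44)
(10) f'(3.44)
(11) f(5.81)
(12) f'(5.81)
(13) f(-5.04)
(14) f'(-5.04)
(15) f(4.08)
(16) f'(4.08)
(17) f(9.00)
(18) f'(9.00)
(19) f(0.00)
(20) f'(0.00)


(1) = 1.47
(2) = 3.52
(3) = -2.23
(4) = -11.74
(5) = -246.68
(6) = 334.65
(7) = -13452.66
(8) = -6583.04
(9) = -451.42
(10) = -518.11
(11) = -3585.60
(12) = -2444.12
(13) = -1776.26
(14) = 1449.00
(15) = -885.66
(16) = -857.79
(17) = -20339.00
(18) = -8974.00
(19) = 1.00
(20) = -1.00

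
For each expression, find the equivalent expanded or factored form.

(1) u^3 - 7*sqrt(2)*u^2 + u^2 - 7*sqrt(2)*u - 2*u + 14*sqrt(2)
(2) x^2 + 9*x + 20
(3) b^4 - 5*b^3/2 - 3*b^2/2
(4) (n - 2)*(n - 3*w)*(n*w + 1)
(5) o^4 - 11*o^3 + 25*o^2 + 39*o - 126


(1) = (u - 1)*(u + 2)*(u - 7*sqrt(2))
(2) = (x + 4)*(x + 5)
(3) = b^2*(b - 3)*(b + 1/2)
(4) = n^3*w - 3*n^2*w^2 - 2*n^2*w + n^2 + 6*n*w^2 - 3*n*w - 2*n + 6*w
(5) = (o - 7)*(o - 3)^2*(o + 2)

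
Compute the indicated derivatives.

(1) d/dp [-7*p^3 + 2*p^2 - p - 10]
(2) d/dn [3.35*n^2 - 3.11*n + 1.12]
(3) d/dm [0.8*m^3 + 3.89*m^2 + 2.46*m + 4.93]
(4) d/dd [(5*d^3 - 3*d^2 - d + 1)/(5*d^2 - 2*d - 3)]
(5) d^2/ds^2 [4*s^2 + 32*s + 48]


(1) = -21*p^2 + 4*p - 1
(2) = 6.7*n - 3.11
(3) = 2.4*m^2 + 7.78*m + 2.46
(4) = (25*d^4 - 20*d^3 - 34*d^2 + 8*d + 5)/(25*d^4 - 20*d^3 - 26*d^2 + 12*d + 9)
(5) = 8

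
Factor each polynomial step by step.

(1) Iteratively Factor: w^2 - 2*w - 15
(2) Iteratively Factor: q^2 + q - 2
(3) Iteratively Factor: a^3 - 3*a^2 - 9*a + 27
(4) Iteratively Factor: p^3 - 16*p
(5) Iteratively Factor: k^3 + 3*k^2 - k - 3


(1) = (w + 3)*(w - 5)
(2) = (q - 1)*(q + 2)
(3) = (a + 3)*(a^2 - 6*a + 9) = (a - 3)*(a + 3)*(a - 3)
(4) = (p + 4)*(p^2 - 4*p) = (p - 4)*(p + 4)*(p)
(5) = (k - 1)*(k^2 + 4*k + 3) = (k - 1)*(k + 3)*(k + 1)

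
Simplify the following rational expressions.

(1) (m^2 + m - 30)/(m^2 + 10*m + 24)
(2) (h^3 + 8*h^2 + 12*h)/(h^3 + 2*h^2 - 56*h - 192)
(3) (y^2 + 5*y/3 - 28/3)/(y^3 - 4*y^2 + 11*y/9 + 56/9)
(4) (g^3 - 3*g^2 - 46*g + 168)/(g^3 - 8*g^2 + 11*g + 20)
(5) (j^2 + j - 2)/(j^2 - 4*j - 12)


(1) = (m - 5)/(m + 4)
(2) = (h^2 + 2*h)/(h^2 - 4*h - 32)
(3) = (3*y + 12)/(3*y^2 - 5*y - 8)
(4) = (g^2 + g - 42)/(g^2 - 4*g - 5)
(5) = (j - 1)/(j - 6)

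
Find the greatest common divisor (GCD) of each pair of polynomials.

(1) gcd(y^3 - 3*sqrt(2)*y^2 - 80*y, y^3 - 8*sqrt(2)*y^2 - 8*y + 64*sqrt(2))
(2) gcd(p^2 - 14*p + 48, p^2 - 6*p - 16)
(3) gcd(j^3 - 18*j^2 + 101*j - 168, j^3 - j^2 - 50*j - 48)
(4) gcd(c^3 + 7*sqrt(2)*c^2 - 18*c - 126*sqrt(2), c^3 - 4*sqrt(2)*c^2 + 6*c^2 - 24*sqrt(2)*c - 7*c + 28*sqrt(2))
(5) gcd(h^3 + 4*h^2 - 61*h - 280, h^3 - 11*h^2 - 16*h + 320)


(1) = y - 8*sqrt(2)
(2) = gcd((p - 8)*(p - 6), (p - 8)*(p + 2)) = p - 8
(3) = gcd((j - 8)*(j - 7)*(j - 3), (j - 8)*(j + 1)*(j + 6)) = j - 8
(4) = 1
(5) = h^2 - 3*h - 40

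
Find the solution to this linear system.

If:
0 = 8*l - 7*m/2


Then:
l = 7*m/16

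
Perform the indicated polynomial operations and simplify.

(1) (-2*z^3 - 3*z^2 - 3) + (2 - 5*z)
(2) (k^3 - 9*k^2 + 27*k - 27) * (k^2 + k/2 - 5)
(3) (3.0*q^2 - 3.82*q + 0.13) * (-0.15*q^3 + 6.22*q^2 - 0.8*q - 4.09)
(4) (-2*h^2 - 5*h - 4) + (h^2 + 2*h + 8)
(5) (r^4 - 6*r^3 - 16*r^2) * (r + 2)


(1) = -2*z^3 - 3*z^2 - 5*z - 1
(2) = k^5 - 17*k^4/2 + 35*k^3/2 + 63*k^2/2 - 297*k/2 + 135
(3) = -0.45*q^5 + 19.233*q^4 - 26.1799*q^3 - 8.4054*q^2 + 15.5198*q - 0.5317
(4) = -h^2 - 3*h + 4
(5) = r^5 - 4*r^4 - 28*r^3 - 32*r^2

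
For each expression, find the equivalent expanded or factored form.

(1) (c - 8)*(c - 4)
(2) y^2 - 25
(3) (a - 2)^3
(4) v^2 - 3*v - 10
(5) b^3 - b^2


(1) = c^2 - 12*c + 32
(2) = (y - 5)*(y + 5)
(3) = a^3 - 6*a^2 + 12*a - 8
(4) = (v - 5)*(v + 2)
(5) = b^2*(b - 1)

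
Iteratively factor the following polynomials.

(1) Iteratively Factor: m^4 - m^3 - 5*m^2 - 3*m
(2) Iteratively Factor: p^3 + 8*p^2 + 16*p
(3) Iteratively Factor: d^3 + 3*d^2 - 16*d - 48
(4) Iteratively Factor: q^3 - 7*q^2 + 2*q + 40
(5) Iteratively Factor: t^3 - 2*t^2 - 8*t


(1) = (m + 1)*(m^3 - 2*m^2 - 3*m) = (m + 1)^2*(m^2 - 3*m) = (m - 3)*(m + 1)^2*(m)
(2) = (p + 4)*(p^2 + 4*p) = p*(p + 4)*(p + 4)
(3) = (d + 4)*(d^2 - d - 12) = (d + 3)*(d + 4)*(d - 4)
(4) = (q - 4)*(q^2 - 3*q - 10) = (q - 5)*(q - 4)*(q + 2)
(5) = (t + 2)*(t^2 - 4*t) = (t - 4)*(t + 2)*(t)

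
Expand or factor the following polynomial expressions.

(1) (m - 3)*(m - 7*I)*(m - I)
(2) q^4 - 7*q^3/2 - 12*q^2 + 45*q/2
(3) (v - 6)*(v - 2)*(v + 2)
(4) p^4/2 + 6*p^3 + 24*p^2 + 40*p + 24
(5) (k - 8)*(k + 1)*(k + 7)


(1) = m^3 - 3*m^2 - 8*I*m^2 - 7*m + 24*I*m + 21
(2) = q*(q - 5)*(q - 3/2)*(q + 3)
(3) = v^3 - 6*v^2 - 4*v + 24
(4) = (p/2 + 1)*(p + 2)^2*(p + 6)
(5) = k^3 - 57*k - 56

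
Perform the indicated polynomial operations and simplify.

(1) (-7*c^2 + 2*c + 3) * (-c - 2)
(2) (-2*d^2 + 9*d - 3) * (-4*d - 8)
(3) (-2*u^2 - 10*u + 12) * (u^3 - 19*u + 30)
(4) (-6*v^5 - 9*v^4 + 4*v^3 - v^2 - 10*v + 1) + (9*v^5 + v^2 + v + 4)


(1) = 7*c^3 + 12*c^2 - 7*c - 6
(2) = 8*d^3 - 20*d^2 - 60*d + 24
(3) = -2*u^5 - 10*u^4 + 50*u^3 + 130*u^2 - 528*u + 360
(4) = 3*v^5 - 9*v^4 + 4*v^3 - 9*v + 5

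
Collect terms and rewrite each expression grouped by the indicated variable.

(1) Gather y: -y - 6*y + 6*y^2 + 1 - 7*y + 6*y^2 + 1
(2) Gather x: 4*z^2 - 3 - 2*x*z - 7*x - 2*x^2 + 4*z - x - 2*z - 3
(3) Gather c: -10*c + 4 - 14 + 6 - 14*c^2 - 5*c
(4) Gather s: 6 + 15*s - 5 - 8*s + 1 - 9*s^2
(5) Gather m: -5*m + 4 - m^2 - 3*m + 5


(1) = 12*y^2 - 14*y + 2
(2) = -2*x^2 + x*(-2*z - 8) + 4*z^2 + 2*z - 6
(3) = -14*c^2 - 15*c - 4
(4) = -9*s^2 + 7*s + 2
(5) = -m^2 - 8*m + 9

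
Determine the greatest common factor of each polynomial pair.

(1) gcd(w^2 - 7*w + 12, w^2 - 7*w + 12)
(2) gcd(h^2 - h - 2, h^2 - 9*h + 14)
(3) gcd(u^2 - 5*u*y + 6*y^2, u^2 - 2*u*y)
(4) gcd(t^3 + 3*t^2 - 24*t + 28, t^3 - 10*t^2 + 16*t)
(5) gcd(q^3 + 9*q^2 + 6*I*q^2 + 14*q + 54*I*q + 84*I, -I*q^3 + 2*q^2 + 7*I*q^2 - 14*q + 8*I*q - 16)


(1) = gcd((w - 4)*(w - 3), (w - 4)*(w - 3)) = w^2 - 7*w + 12
(2) = gcd((h - 2)*(h + 1), (h - 7)*(h - 2)) = h - 2
(3) = -u + 2*y
(4) = t - 2
(5) = 1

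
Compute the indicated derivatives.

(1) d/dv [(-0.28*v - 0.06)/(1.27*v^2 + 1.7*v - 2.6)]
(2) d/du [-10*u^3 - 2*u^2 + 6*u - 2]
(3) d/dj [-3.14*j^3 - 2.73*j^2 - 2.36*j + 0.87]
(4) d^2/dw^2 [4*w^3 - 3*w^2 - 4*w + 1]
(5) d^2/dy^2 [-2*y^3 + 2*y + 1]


(1) = (0.3556*v^2 + 0.1524*v + 0.83)/(1.6129*v^4 + 4.318*v^3 - 3.714*v^2 - 8.84*v + 6.76)
(2) = -30*u^2 - 4*u + 6
(3) = -9.42*j^2 - 5.46*j - 2.36
(4) = 24*w - 6
(5) = -12*y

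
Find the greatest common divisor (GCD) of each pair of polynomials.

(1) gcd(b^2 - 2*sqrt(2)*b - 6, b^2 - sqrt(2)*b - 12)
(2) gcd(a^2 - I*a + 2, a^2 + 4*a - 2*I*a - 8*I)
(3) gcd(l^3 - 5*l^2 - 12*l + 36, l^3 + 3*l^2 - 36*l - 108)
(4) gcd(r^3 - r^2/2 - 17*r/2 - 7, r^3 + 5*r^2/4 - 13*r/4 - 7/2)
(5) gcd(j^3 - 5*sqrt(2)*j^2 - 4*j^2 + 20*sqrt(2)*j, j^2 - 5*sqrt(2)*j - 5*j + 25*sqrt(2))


(1) = b - 3*sqrt(2)
(2) = a - 2*I
(3) = l^2 - 3*l - 18
(4) = gcd((r - 7/2)*(r + 1)*(r + 2), (r - 7/4)*(r + 1)*(r + 2)) = r^2 + 3*r + 2
(5) = j - 5*sqrt(2)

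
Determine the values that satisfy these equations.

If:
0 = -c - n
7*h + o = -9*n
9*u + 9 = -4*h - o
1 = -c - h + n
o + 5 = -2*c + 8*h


Then:
c = -20/41
h = -1/41
n = 20/41
o = -173/41
u = -64/123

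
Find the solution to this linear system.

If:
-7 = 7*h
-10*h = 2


Then:
No Solution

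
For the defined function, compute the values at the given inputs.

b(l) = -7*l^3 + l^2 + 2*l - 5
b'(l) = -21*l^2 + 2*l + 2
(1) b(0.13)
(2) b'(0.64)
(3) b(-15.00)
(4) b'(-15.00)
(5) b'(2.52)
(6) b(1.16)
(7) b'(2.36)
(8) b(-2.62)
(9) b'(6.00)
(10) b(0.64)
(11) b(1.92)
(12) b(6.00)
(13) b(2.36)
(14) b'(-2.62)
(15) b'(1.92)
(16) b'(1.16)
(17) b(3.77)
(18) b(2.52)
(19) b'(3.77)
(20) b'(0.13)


(1) = -4.74
(2) = -5.32
(3) = 23815.00
(4) = -4753.00
(5) = -126.32
(6) = -12.26
(7) = -110.24
(8) = 122.52
(9) = -742.00
(10) = -5.15
(11) = -47.02
(12) = -1469.00
(13) = -86.72
(14) = -147.39
(15) = -71.57
(16) = -23.94
(17) = -358.33
(18) = -105.63
(19) = -288.93
(20) = 1.91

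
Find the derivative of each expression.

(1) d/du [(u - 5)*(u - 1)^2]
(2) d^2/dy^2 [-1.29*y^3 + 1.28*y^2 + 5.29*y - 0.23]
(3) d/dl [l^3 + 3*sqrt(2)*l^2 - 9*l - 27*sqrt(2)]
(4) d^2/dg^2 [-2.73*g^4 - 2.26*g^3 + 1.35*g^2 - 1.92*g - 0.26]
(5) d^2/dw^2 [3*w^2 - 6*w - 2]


(1) = (u - 1)*(3*u - 11)
(2) = 2.56 - 7.74*y
(3) = 3*l^2 + 6*sqrt(2)*l - 9
(4) = -32.76*g^2 - 13.56*g + 2.7
(5) = 6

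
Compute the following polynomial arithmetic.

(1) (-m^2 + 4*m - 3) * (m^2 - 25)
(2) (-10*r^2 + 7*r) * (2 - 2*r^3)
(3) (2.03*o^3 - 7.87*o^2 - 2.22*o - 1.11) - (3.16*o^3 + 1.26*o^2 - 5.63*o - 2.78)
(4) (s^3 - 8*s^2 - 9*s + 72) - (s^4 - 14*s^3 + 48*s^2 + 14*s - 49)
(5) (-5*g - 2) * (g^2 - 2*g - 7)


(1) = -m^4 + 4*m^3 + 22*m^2 - 100*m + 75
(2) = 20*r^5 - 14*r^4 - 20*r^2 + 14*r
(3) = -1.13*o^3 - 9.13*o^2 + 3.41*o + 1.67
(4) = -s^4 + 15*s^3 - 56*s^2 - 23*s + 121
(5) = -5*g^3 + 8*g^2 + 39*g + 14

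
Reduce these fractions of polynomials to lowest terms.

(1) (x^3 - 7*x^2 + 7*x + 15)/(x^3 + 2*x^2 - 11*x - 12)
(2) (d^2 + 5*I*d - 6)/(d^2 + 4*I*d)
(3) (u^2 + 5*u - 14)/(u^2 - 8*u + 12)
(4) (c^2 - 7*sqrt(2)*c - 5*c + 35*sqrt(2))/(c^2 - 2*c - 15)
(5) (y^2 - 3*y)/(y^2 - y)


(1) = (x - 5)/(x + 4)
(2) = (d^2 + 5*I*d - 6)/(d^2 + 4*I*d)
(3) = (u + 7)/(u - 6)
(4) = (c - 7*sqrt(2))/(c + 3)
(5) = (y - 3)/(y - 1)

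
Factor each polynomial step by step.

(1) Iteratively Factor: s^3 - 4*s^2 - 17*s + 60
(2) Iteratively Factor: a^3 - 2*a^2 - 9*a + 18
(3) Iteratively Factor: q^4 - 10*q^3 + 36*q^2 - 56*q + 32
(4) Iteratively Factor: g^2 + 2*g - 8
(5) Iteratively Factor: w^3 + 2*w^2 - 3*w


(1) = (s - 5)*(s^2 + s - 12) = (s - 5)*(s - 3)*(s + 4)
(2) = (a - 2)*(a^2 - 9) = (a - 2)*(a + 3)*(a - 3)
(3) = (q - 2)*(q^3 - 8*q^2 + 20*q - 16) = (q - 2)^2*(q^2 - 6*q + 8) = (q - 4)*(q - 2)^2*(q - 2)
(4) = (g - 2)*(g + 4)
(5) = (w + 3)*(w^2 - w) = (w - 1)*(w + 3)*(w)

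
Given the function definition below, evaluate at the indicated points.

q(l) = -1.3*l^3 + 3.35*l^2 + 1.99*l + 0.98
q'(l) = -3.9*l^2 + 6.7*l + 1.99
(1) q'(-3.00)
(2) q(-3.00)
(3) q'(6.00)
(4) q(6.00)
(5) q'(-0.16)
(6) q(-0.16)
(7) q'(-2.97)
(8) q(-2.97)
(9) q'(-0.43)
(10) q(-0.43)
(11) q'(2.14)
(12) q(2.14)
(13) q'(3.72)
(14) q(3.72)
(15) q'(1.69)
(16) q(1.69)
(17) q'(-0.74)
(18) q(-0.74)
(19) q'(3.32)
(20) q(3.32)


(1) = -53.21
(2) = 60.26
(3) = -98.21
(4) = -147.28
(5) = 0.82
(6) = 0.75
(7) = -52.31
(8) = 58.68
(9) = -1.61
(10) = 0.85
(11) = -1.53
(12) = 7.84
(13) = -27.06
(14) = -12.18
(15) = 2.17
(16) = 7.64
(17) = -5.10
(18) = 1.87
(19) = -18.75
(20) = -3.06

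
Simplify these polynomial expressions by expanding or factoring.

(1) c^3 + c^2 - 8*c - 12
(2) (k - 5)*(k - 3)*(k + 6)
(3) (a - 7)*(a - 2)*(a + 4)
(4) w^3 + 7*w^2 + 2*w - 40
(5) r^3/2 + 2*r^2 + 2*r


(1) = (c - 3)*(c + 2)^2
(2) = k^3 - 2*k^2 - 33*k + 90
(3) = a^3 - 5*a^2 - 22*a + 56
(4) = (w - 2)*(w + 4)*(w + 5)
(5) = r*(r/2 + 1)*(r + 2)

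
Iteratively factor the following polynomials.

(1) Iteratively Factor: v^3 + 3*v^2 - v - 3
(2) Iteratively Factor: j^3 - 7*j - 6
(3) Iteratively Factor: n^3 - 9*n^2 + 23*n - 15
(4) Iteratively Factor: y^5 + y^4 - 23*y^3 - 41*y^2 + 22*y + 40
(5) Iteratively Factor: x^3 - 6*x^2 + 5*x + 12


(1) = (v - 1)*(v^2 + 4*v + 3) = (v - 1)*(v + 1)*(v + 3)
(2) = (j - 3)*(j^2 + 3*j + 2) = (j - 3)*(j + 1)*(j + 2)
(3) = (n - 5)*(n^2 - 4*n + 3) = (n - 5)*(n - 1)*(n - 3)
(4) = (y - 1)*(y^4 + 2*y^3 - 21*y^2 - 62*y - 40) = (y - 1)*(y + 4)*(y^3 - 2*y^2 - 13*y - 10) = (y - 5)*(y - 1)*(y + 4)*(y^2 + 3*y + 2) = (y - 5)*(y - 1)*(y + 1)*(y + 4)*(y + 2)
(5) = (x + 1)*(x^2 - 7*x + 12) = (x - 4)*(x + 1)*(x - 3)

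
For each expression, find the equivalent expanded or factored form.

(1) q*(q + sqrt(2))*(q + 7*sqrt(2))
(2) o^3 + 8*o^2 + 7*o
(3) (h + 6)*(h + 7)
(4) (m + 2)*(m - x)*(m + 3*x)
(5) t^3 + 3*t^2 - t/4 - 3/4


(1) = q^3 + 8*sqrt(2)*q^2 + 14*q
(2) = o*(o + 1)*(o + 7)
(3) = h^2 + 13*h + 42
(4) = m^3 + 2*m^2*x + 2*m^2 - 3*m*x^2 + 4*m*x - 6*x^2
(5) = (t - 1/2)*(t + 1/2)*(t + 3)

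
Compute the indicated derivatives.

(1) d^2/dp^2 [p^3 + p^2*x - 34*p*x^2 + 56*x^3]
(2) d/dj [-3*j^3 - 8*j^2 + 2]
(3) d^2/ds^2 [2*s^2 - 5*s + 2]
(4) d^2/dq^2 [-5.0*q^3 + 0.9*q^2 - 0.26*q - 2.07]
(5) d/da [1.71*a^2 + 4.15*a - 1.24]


(1) = 6*p + 2*x
(2) = j*(-9*j - 16)
(3) = 4
(4) = 1.8 - 30.0*q
(5) = 3.42*a + 4.15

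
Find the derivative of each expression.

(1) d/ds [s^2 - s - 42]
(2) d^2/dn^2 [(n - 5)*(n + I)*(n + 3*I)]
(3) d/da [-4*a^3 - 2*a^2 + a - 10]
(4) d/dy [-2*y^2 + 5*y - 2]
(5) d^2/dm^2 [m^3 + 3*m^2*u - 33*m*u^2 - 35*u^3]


(1) = 2*s - 1
(2) = 6*n - 10 + 8*I
(3) = -12*a^2 - 4*a + 1
(4) = 5 - 4*y
(5) = 6*m + 6*u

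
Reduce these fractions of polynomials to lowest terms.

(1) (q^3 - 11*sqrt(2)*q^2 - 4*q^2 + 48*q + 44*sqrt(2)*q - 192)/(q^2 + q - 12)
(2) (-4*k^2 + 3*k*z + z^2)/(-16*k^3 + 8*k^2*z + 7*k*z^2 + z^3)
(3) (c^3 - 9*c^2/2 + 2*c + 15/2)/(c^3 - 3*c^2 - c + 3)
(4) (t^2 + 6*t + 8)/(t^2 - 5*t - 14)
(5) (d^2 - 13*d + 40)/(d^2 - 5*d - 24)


(1) = (q^3 + q^2*(-11*sqrt(2) - 4) + q*(48 + 44*sqrt(2)) - 192)/(q^2 + q - 12)
(2) = 1/(4*k + z)
(3) = (2*c - 5)/(2*c - 2)
(4) = (t + 4)/(t - 7)
(5) = (d - 5)/(d + 3)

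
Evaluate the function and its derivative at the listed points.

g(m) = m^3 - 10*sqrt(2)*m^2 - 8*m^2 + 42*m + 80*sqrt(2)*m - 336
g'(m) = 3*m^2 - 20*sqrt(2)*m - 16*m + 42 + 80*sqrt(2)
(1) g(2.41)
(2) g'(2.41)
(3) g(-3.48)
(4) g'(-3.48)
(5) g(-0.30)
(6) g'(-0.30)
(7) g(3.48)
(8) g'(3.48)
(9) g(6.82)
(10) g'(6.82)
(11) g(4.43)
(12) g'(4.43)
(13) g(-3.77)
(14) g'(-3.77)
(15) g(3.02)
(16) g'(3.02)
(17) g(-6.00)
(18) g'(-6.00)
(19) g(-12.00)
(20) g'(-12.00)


(1) = -76.73
(2) = 65.84
(3) = -1186.17
(4) = 345.58
(5) = -384.56
(6) = 168.69
(7) = -22.13
(8) = 37.36
(9) = 9.37
(10) = -7.34
(11) = 3.66
(12) = 17.83
(13) = -1289.15
(14) = 364.73
(15) = -41.89
(16) = 48.76
(17) = -2279.94
(18) = 528.84
(19) = -7114.11
(20) = 1118.55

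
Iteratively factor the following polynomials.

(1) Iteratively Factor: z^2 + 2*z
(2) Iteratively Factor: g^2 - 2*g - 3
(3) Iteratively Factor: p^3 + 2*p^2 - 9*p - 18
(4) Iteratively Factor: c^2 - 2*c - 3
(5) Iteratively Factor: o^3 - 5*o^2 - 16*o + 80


(1) = (z)*(z + 2)
(2) = (g - 3)*(g + 1)
(3) = (p + 2)*(p^2 - 9) = (p + 2)*(p + 3)*(p - 3)
(4) = (c + 1)*(c - 3)
(5) = (o - 5)*(o^2 - 16) = (o - 5)*(o - 4)*(o + 4)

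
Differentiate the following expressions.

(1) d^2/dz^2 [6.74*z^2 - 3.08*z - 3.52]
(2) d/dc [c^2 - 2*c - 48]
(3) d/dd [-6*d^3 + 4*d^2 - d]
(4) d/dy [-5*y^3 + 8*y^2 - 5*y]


(1) = 13.4800000000000
(2) = 2*c - 2
(3) = -18*d^2 + 8*d - 1
(4) = -15*y^2 + 16*y - 5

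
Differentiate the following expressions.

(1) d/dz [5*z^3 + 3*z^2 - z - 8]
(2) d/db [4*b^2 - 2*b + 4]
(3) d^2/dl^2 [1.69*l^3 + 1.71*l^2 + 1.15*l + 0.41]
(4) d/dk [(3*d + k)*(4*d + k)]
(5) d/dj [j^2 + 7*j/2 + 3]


(1) = 15*z^2 + 6*z - 1
(2) = 8*b - 2
(3) = 10.14*l + 3.42
(4) = 7*d + 2*k
(5) = 2*j + 7/2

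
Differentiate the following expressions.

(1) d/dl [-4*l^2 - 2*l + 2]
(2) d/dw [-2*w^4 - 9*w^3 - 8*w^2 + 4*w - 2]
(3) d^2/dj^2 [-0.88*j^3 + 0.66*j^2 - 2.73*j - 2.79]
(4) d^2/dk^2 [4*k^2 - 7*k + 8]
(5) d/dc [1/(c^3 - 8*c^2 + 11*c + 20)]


(1) = -8*l - 2
(2) = -8*w^3 - 27*w^2 - 16*w + 4
(3) = 1.32 - 5.28*j
(4) = 8
(5) = (-3*c^2 + 16*c - 11)/(c^3 - 8*c^2 + 11*c + 20)^2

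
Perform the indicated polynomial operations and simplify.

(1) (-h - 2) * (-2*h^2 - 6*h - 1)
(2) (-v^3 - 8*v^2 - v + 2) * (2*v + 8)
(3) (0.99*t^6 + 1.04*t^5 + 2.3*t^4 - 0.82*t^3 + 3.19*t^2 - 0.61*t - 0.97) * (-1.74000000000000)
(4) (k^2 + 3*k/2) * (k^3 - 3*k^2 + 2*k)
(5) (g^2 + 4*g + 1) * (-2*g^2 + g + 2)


(1) = 2*h^3 + 10*h^2 + 13*h + 2
(2) = -2*v^4 - 24*v^3 - 66*v^2 - 4*v + 16
(3) = -1.7226*t^6 - 1.8096*t^5 - 4.002*t^4 + 1.4268*t^3 - 5.5506*t^2 + 1.0614*t + 1.6878
(4) = k^5 - 3*k^4/2 - 5*k^3/2 + 3*k^2
(5) = -2*g^4 - 7*g^3 + 4*g^2 + 9*g + 2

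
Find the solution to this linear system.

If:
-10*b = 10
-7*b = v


Then:
b = -1
v = 7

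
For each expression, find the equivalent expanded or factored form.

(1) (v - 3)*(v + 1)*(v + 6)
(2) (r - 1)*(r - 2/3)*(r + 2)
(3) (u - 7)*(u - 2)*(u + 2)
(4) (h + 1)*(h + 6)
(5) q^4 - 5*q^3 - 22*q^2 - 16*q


(1) = v^3 + 4*v^2 - 15*v - 18
(2) = r^3 + r^2/3 - 8*r/3 + 4/3
(3) = u^3 - 7*u^2 - 4*u + 28
(4) = h^2 + 7*h + 6
(5) = q*(q - 8)*(q + 1)*(q + 2)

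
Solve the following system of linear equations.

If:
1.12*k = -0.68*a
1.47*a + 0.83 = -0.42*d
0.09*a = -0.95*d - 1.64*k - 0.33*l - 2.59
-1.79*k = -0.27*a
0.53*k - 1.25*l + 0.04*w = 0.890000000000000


Then:
a = 0.00
d = -1.98
k = 0.00
l = -2.16
w = -45.23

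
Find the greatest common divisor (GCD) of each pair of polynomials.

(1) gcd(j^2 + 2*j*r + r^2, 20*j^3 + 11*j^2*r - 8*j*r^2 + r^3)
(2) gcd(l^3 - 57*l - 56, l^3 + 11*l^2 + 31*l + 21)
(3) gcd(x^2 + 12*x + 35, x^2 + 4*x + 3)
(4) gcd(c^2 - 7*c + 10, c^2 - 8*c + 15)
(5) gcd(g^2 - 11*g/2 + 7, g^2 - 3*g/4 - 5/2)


(1) = j + r
(2) = l^2 + 8*l + 7
(3) = 1
(4) = c - 5
(5) = gcd((g - 7/2)*(g - 2), (g - 2)*(g + 5/4)) = g - 2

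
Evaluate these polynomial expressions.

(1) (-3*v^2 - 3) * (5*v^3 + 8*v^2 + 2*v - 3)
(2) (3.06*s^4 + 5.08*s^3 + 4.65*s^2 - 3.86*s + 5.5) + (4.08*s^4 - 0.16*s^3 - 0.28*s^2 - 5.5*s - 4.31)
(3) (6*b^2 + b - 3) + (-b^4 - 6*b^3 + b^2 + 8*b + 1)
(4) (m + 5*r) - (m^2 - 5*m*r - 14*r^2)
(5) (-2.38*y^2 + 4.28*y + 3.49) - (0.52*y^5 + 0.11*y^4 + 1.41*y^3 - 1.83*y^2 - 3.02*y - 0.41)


(1) = -15*v^5 - 24*v^4 - 21*v^3 - 15*v^2 - 6*v + 9
(2) = 7.14*s^4 + 4.92*s^3 + 4.37*s^2 - 9.36*s + 1.19
(3) = -b^4 - 6*b^3 + 7*b^2 + 9*b - 2
(4) = -m^2 + 5*m*r + m + 14*r^2 + 5*r
(5) = -0.52*y^5 - 0.11*y^4 - 1.41*y^3 - 0.55*y^2 + 7.3*y + 3.9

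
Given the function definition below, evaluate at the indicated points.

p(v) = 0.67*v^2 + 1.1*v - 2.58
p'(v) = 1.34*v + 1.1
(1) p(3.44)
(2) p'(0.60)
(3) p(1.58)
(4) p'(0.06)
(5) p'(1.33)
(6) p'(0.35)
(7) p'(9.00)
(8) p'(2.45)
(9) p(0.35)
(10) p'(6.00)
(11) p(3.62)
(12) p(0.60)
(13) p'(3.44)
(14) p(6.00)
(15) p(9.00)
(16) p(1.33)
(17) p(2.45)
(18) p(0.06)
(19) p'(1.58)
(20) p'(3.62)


(1) = 9.13
(2) = 1.90
(3) = 0.83
(4) = 1.18
(5) = 2.88
(6) = 1.57
(7) = 13.16
(8) = 4.38
(9) = -2.11
(10) = 9.14
(11) = 10.18
(12) = -1.68
(13) = 5.71
(14) = 28.14
(15) = 61.59
(16) = 0.07
(17) = 4.14
(18) = -2.51
(19) = 3.22
(20) = 5.95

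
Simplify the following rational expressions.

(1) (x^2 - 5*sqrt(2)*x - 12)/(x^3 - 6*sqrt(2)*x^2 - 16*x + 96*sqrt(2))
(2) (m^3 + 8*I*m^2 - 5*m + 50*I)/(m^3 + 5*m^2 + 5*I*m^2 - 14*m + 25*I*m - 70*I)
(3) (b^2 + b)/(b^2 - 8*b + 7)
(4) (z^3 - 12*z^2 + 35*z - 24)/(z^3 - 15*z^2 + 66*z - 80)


(1) = (x + sqrt(2))/(x^2 - 16)
(2) = (m^2 + 3*I*m + 10)/(m^2 + 5*m - 14)
(3) = (b^2 + b)/(b^2 - 8*b + 7)
(4) = (z^2 - 4*z + 3)/(z^2 - 7*z + 10)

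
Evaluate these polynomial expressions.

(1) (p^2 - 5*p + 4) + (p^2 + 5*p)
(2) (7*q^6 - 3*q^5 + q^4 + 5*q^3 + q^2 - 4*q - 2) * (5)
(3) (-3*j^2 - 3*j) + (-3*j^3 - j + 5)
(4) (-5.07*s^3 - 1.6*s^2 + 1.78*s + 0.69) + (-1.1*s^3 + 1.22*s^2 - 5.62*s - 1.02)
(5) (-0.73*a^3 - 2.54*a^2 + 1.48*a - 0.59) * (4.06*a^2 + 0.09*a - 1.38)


(1) = 2*p^2 + 4
(2) = 35*q^6 - 15*q^5 + 5*q^4 + 25*q^3 + 5*q^2 - 20*q - 10
(3) = -3*j^3 - 3*j^2 - 4*j + 5
(4) = -6.17*s^3 - 0.38*s^2 - 3.84*s - 0.33
(5) = -2.9638*a^5 - 10.3781*a^4 + 6.7876*a^3 + 1.243*a^2 - 2.0955*a + 0.8142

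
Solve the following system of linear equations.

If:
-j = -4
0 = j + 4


Then:
No Solution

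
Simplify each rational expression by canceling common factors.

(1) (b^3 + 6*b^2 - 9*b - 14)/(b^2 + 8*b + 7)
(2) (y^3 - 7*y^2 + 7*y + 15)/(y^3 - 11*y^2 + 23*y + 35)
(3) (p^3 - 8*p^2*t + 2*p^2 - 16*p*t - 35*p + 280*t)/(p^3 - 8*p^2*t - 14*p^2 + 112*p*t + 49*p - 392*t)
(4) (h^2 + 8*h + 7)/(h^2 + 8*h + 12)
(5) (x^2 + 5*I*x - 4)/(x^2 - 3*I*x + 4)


(1) = b - 2
(2) = (y - 3)/(y - 7)
(3) = (p^2 + 2*p - 35)/(p^2 - 14*p + 49)
(4) = (h^2 + 8*h + 7)/(h^2 + 8*h + 12)
(5) = (x + 4*I)/(x - 4*I)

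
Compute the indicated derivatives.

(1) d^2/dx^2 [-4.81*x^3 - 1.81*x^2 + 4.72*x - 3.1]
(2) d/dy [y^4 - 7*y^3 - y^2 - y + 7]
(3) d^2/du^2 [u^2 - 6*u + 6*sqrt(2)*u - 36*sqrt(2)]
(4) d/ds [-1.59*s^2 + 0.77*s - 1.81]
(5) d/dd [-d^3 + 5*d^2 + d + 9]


(1) = -28.86*x - 3.62
(2) = 4*y^3 - 21*y^2 - 2*y - 1
(3) = 2
(4) = 0.77 - 3.18*s
(5) = -3*d^2 + 10*d + 1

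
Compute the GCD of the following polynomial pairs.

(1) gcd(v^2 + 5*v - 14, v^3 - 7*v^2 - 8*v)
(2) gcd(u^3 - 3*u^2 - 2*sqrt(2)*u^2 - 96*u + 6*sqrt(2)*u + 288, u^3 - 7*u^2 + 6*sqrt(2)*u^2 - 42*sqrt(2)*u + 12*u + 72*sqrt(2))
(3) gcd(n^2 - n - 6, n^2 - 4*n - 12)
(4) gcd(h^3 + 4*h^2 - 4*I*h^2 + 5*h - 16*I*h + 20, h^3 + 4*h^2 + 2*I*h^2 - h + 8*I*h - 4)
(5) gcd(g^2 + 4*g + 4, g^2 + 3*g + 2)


(1) = gcd((v - 2)*(v + 7), v*(v - 8)*(v + 1)) = 1
(2) = gcd((u - 3)*(u - 8*sqrt(2))*(u + 6*sqrt(2)), (u - 4)*(u - 3)*(u + 6*sqrt(2))) = u^2 + u*(-3 + 6*sqrt(2)) - 18*sqrt(2)
(3) = n + 2
(4) = h^2 + h*(4 + I) + 4*I
(5) = gcd((g + 2)^2, (g + 1)*(g + 2)) = g + 2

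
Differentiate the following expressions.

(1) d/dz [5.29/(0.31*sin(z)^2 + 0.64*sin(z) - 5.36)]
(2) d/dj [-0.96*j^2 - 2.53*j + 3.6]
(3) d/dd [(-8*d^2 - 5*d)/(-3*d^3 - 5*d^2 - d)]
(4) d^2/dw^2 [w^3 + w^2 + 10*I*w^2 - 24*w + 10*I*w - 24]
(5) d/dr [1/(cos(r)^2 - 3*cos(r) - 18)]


(1) = -(3.2798*sin(z) + 3.3856)*cos(z)/(0.31*sin(z)^2 + 0.64*sin(z) - 5.36)^2
(2) = -1.92*j - 2.53
(3) = (-24*d^2 - 30*d - 17)/(9*d^4 + 30*d^3 + 31*d^2 + 10*d + 1)
(4) = 6*w + 2 + 20*I
(5) = (2*cos(r) - 3)*sin(r)/(sin(r)^2 + 3*cos(r) + 17)^2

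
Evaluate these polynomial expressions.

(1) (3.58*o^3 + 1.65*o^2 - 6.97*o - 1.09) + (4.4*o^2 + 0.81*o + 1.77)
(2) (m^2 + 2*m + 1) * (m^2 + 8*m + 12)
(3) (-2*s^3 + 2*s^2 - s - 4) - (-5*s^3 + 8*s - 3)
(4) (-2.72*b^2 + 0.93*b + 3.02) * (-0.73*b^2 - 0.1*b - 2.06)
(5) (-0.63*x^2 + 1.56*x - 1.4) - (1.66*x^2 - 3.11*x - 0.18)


(1) = 3.58*o^3 + 6.05*o^2 - 6.16*o + 0.68
(2) = m^4 + 10*m^3 + 29*m^2 + 32*m + 12
(3) = 3*s^3 + 2*s^2 - 9*s - 1
(4) = 1.9856*b^4 - 0.4069*b^3 + 3.3056*b^2 - 2.2178*b - 6.2212
(5) = -2.29*x^2 + 4.67*x - 1.22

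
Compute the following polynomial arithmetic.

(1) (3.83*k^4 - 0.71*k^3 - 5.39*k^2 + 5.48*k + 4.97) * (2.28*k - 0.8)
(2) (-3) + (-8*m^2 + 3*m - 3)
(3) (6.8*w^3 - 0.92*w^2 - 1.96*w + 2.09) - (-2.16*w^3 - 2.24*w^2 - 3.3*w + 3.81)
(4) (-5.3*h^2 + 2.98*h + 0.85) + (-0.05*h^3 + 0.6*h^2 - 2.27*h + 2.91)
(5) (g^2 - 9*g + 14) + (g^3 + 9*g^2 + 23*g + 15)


(1) = 8.7324*k^5 - 4.6828*k^4 - 11.7212*k^3 + 16.8064*k^2 + 6.9476*k - 3.976
(2) = -8*m^2 + 3*m - 6
(3) = 8.96*w^3 + 1.32*w^2 + 1.34*w - 1.72
(4) = -0.05*h^3 - 4.7*h^2 + 0.71*h + 3.76
(5) = g^3 + 10*g^2 + 14*g + 29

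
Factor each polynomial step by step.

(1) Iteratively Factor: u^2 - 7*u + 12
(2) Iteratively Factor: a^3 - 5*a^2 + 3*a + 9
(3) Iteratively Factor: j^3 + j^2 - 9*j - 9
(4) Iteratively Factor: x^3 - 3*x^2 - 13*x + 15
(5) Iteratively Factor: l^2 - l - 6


(1) = (u - 4)*(u - 3)
(2) = (a + 1)*(a^2 - 6*a + 9) = (a - 3)*(a + 1)*(a - 3)
(3) = (j + 3)*(j^2 - 2*j - 3) = (j - 3)*(j + 3)*(j + 1)
(4) = (x - 1)*(x^2 - 2*x - 15) = (x - 1)*(x + 3)*(x - 5)
(5) = (l - 3)*(l + 2)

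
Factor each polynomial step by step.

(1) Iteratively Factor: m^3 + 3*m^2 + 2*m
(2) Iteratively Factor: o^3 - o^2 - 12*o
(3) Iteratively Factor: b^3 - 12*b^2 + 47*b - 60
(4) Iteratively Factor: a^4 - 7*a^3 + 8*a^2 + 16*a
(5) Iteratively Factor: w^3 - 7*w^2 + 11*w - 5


(1) = (m)*(m^2 + 3*m + 2) = m*(m + 1)*(m + 2)
(2) = (o)*(o^2 - o - 12) = o*(o + 3)*(o - 4)
(3) = (b - 5)*(b^2 - 7*b + 12) = (b - 5)*(b - 4)*(b - 3)
(4) = (a - 4)*(a^3 - 3*a^2 - 4*a) = (a - 4)*(a + 1)*(a^2 - 4*a) = a*(a - 4)*(a + 1)*(a - 4)
(5) = (w - 1)*(w^2 - 6*w + 5) = (w - 5)*(w - 1)*(w - 1)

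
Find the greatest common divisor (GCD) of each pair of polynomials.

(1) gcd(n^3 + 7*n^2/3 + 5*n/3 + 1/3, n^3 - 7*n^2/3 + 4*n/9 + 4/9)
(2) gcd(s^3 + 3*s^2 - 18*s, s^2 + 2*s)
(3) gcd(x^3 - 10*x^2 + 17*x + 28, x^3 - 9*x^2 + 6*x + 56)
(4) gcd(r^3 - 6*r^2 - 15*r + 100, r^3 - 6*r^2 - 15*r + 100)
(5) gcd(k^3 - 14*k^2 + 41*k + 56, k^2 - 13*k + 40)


(1) = n + 1/3
(2) = s
(3) = gcd((x - 7)*(x - 4)*(x + 1), (x - 7)*(x - 4)*(x + 2)) = x^2 - 11*x + 28
(4) = gcd((r - 5)^2*(r + 4), (r - 5)^2*(r + 4)) = r^3 - 6*r^2 - 15*r + 100
(5) = k - 8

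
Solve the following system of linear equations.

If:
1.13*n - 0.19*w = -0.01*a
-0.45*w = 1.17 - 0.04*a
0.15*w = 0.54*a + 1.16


Then:
a = -2.94
n = -0.46
w = -2.86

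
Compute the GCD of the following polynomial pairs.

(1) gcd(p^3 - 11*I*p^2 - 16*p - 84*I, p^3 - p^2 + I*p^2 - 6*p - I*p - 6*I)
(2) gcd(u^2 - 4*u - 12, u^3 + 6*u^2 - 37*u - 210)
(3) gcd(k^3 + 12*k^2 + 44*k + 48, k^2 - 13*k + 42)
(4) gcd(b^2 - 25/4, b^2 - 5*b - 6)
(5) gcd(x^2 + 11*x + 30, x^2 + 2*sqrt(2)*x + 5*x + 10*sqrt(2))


(1) = 1
(2) = u - 6
(3) = gcd((k + 2)*(k + 4)*(k + 6), (k - 7)*(k - 6)) = 1
(4) = 1
(5) = x + 5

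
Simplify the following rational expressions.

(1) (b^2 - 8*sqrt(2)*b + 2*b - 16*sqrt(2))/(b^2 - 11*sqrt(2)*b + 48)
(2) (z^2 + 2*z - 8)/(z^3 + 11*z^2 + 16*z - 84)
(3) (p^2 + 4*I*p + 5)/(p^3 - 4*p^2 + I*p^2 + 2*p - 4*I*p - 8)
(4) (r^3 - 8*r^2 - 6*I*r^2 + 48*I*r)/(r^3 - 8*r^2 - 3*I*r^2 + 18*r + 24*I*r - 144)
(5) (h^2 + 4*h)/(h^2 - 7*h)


(1) = (b + 2)/(b - 3*sqrt(2))
(2) = (z + 4)/(z^2 + 13*z + 42)
(3) = (p + 5*I)/(p^2 + p*(-4 + 2*I) - 8*I)
(4) = r/(r + 3*I)
(5) = (h + 4)/(h - 7)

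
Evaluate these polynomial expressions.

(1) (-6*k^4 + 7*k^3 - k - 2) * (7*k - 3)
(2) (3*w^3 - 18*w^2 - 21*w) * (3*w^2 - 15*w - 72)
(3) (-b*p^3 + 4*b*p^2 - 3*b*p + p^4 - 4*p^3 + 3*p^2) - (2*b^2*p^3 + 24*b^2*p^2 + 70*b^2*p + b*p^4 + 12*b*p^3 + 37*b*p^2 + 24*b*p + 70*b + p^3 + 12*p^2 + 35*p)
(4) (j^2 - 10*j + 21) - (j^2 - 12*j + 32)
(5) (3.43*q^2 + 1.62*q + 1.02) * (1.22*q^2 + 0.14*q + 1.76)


(1) = -42*k^5 + 67*k^4 - 21*k^3 - 7*k^2 - 11*k + 6
(2) = 9*w^5 - 99*w^4 - 9*w^3 + 1611*w^2 + 1512*w
(3) = -2*b^2*p^3 - 24*b^2*p^2 - 70*b^2*p - b*p^4 - 13*b*p^3 - 33*b*p^2 - 27*b*p - 70*b + p^4 - 5*p^3 - 9*p^2 - 35*p
(4) = 2*j - 11
(5) = 4.1846*q^4 + 2.4566*q^3 + 7.508*q^2 + 2.994*q + 1.7952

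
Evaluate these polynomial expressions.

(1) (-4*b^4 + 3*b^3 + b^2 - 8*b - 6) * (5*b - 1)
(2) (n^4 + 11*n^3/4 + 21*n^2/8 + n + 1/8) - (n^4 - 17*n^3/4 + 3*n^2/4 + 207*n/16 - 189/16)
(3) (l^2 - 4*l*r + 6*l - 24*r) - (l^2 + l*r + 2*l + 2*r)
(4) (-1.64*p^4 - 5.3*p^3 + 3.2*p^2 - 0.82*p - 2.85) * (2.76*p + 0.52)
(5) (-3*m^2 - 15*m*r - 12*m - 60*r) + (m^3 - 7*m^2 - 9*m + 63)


(1) = -20*b^5 + 19*b^4 + 2*b^3 - 41*b^2 - 22*b + 6
(2) = 7*n^3 + 15*n^2/8 - 191*n/16 + 191/16
(3) = -5*l*r + 4*l - 26*r
(4) = -4.5264*p^5 - 15.4808*p^4 + 6.076*p^3 - 0.5992*p^2 - 8.2924*p - 1.482
(5) = m^3 - 10*m^2 - 15*m*r - 21*m - 60*r + 63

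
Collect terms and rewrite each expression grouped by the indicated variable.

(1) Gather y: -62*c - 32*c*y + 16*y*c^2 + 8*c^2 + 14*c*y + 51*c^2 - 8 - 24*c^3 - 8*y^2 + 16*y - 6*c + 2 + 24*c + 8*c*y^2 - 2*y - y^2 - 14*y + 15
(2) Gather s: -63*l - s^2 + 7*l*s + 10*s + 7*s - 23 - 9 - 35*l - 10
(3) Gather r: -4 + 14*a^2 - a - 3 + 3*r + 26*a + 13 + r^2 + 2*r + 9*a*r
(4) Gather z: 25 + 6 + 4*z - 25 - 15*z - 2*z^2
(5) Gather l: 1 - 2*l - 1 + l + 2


(1) = -24*c^3 + 59*c^2 - 44*c + y^2*(8*c - 9) + y*(16*c^2 - 18*c) + 9
(2) = -98*l - s^2 + s*(7*l + 17) - 42
(3) = 14*a^2 + 25*a + r^2 + r*(9*a + 5) + 6
(4) = -2*z^2 - 11*z + 6
(5) = 2 - l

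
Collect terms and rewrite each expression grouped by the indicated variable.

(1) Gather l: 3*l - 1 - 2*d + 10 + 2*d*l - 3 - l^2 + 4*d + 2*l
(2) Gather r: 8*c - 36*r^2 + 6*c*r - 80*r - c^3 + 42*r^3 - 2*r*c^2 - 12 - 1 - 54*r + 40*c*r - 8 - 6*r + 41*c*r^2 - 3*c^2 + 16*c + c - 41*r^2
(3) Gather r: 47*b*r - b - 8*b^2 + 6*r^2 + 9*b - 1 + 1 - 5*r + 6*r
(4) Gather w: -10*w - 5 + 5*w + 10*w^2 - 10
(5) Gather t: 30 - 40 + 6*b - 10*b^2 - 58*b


(1) = 2*d - l^2 + l*(2*d + 5) + 6
(2) = -c^3 - 3*c^2 + 25*c + 42*r^3 + r^2*(41*c - 77) + r*(-2*c^2 + 46*c - 140) - 21
(3) = -8*b^2 + 8*b + 6*r^2 + r*(47*b + 1)
(4) = 10*w^2 - 5*w - 15
(5) = -10*b^2 - 52*b - 10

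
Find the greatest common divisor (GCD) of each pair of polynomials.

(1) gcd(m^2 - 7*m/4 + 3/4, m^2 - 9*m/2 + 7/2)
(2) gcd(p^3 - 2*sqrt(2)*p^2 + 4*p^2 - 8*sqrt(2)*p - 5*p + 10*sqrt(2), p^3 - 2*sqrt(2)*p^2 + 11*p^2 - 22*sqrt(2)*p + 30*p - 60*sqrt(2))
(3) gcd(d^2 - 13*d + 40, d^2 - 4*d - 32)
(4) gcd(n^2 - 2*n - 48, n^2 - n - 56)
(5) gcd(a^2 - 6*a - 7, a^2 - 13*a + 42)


(1) = m - 1
(2) = gcd((p - 1)*(p + 5)*(p - 2*sqrt(2)), (p + 5)*(p + 6)*(p - 2*sqrt(2))) = p^2 + p*(5 - 2*sqrt(2)) - 10*sqrt(2)
(3) = gcd((d - 8)*(d - 5), (d - 8)*(d + 4)) = d - 8
(4) = n - 8
(5) = gcd((a - 7)*(a + 1), (a - 7)*(a - 6)) = a - 7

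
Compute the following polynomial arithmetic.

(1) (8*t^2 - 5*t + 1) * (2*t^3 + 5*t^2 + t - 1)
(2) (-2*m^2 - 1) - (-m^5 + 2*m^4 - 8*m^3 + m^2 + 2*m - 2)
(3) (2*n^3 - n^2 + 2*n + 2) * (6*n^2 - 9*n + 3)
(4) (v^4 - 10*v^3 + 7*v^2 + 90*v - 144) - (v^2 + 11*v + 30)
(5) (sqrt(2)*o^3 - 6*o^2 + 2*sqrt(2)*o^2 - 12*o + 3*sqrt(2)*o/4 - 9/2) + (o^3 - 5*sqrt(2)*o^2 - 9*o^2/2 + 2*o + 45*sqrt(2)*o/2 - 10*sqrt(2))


(1) = 16*t^5 + 30*t^4 - 15*t^3 - 8*t^2 + 6*t - 1
(2) = m^5 - 2*m^4 + 8*m^3 - 3*m^2 - 2*m + 1
(3) = 12*n^5 - 24*n^4 + 27*n^3 - 9*n^2 - 12*n + 6
(4) = v^4 - 10*v^3 + 6*v^2 + 79*v - 174
(5) = o^3 + sqrt(2)*o^3 - 21*o^2/2 - 3*sqrt(2)*o^2 - 10*o + 93*sqrt(2)*o/4 - 10*sqrt(2) - 9/2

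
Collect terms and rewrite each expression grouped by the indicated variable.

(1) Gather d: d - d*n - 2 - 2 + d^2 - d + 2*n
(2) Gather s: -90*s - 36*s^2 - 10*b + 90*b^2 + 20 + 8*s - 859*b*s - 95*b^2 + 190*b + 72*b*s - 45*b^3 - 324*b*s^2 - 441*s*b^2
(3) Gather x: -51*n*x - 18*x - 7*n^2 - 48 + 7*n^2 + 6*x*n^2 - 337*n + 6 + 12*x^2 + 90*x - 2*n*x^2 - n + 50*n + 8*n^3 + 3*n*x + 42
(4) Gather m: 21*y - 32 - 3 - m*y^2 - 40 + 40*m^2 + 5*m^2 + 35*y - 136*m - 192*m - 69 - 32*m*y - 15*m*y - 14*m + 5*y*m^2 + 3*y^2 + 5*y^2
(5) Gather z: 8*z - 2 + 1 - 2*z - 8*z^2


(1) = d^2 - d*n + 2*n - 4
(2) = -45*b^3 - 5*b^2 + 180*b + s^2*(-324*b - 36) + s*(-441*b^2 - 787*b - 82) + 20
(3) = 8*n^3 - 288*n + x^2*(12 - 2*n) + x*(6*n^2 - 48*n + 72)
(4) = m^2*(5*y + 45) + m*(-y^2 - 47*y - 342) + 8*y^2 + 56*y - 144
(5) = -8*z^2 + 6*z - 1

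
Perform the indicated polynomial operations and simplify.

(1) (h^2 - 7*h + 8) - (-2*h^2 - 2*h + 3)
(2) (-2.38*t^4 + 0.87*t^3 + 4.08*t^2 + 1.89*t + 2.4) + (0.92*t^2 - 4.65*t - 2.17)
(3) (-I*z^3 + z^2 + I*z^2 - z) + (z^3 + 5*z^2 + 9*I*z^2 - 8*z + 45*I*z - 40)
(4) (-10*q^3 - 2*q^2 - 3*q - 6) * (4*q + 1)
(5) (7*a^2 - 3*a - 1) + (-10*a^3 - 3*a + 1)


(1) = 3*h^2 - 5*h + 5
(2) = -2.38*t^4 + 0.87*t^3 + 5.0*t^2 - 2.76*t + 0.23
(3) = z^3 - I*z^3 + 6*z^2 + 10*I*z^2 - 9*z + 45*I*z - 40
(4) = -40*q^4 - 18*q^3 - 14*q^2 - 27*q - 6
(5) = -10*a^3 + 7*a^2 - 6*a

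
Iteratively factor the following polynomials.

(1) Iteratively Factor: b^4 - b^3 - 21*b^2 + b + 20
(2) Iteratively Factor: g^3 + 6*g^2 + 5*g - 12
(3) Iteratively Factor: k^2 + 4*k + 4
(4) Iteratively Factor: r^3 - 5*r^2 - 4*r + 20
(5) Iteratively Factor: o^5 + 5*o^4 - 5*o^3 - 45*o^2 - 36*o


(1) = (b + 4)*(b^3 - 5*b^2 - b + 5) = (b - 1)*(b + 4)*(b^2 - 4*b - 5) = (b - 1)*(b + 1)*(b + 4)*(b - 5)
(2) = (g - 1)*(g^2 + 7*g + 12) = (g - 1)*(g + 3)*(g + 4)
(3) = (k + 2)*(k + 2)
(4) = (r - 2)*(r^2 - 3*r - 10) = (r - 2)*(r + 2)*(r - 5)
(5) = (o + 1)*(o^4 + 4*o^3 - 9*o^2 - 36*o) = (o + 1)*(o + 3)*(o^3 + o^2 - 12*o) = o*(o + 1)*(o + 3)*(o^2 + o - 12) = o*(o + 1)*(o + 3)*(o + 4)*(o - 3)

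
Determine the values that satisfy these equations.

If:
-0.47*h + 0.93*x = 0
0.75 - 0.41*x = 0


Then:
h = 3.62
x = 1.83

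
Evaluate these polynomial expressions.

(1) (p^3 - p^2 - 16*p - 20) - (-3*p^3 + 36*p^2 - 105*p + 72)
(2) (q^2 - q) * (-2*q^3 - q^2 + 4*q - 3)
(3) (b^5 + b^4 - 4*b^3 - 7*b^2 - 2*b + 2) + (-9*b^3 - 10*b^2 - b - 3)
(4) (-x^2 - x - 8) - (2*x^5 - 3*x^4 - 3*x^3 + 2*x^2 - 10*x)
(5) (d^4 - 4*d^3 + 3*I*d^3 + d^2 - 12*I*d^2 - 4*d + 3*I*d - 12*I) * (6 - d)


(1) = 4*p^3 - 37*p^2 + 89*p - 92
(2) = -2*q^5 + q^4 + 5*q^3 - 7*q^2 + 3*q
(3) = b^5 + b^4 - 13*b^3 - 17*b^2 - 3*b - 1
(4) = -2*x^5 + 3*x^4 + 3*x^3 - 3*x^2 + 9*x - 8
(5) = -d^5 + 10*d^4 - 3*I*d^4 - 25*d^3 + 30*I*d^3 + 10*d^2 - 75*I*d^2 - 24*d + 30*I*d - 72*I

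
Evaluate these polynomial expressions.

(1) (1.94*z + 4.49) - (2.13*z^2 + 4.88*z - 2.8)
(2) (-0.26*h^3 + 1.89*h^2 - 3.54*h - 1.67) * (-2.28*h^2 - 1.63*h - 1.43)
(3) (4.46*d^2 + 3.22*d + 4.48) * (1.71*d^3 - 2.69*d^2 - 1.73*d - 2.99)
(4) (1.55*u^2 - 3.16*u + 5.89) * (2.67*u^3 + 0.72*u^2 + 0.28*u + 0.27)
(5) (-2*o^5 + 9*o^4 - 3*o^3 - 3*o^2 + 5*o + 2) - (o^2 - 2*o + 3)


(1) = -2.13*z^2 - 2.94*z + 7.29
(2) = 0.5928*h^5 - 3.8854*h^4 + 5.3623*h^3 + 6.8751*h^2 + 7.7843*h + 2.3881
(3) = 7.6266*d^5 - 6.4912*d^4 - 8.7168*d^3 - 30.9572*d^2 - 17.3782*d - 13.3952
(4) = 4.1385*u^5 - 7.3212*u^4 + 13.8851*u^3 + 3.7745*u^2 + 0.796*u + 1.5903
(5) = -2*o^5 + 9*o^4 - 3*o^3 - 4*o^2 + 7*o - 1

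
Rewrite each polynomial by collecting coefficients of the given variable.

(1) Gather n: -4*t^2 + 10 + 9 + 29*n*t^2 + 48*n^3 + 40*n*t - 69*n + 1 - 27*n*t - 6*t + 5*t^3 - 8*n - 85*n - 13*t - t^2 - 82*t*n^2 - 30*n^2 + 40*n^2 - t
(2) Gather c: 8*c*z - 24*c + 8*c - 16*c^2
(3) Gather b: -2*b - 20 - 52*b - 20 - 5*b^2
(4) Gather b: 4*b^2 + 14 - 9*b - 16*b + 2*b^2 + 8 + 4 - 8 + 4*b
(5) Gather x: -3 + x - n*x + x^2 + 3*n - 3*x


(1) = 48*n^3 + n^2*(10 - 82*t) + n*(29*t^2 + 13*t - 162) + 5*t^3 - 5*t^2 - 20*t + 20
(2) = -16*c^2 + c*(8*z - 16)
(3) = -5*b^2 - 54*b - 40
(4) = 6*b^2 - 21*b + 18
(5) = 3*n + x^2 + x*(-n - 2) - 3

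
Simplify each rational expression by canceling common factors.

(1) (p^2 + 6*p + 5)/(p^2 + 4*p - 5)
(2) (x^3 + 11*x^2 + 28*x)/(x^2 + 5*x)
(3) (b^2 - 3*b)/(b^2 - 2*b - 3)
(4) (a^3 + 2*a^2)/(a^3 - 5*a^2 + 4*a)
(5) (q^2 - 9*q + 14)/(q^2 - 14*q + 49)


(1) = (p + 1)/(p - 1)
(2) = (x^2 + 11*x + 28)/(x + 5)
(3) = b/(b + 1)
(4) = (a^2 + 2*a)/(a^2 - 5*a + 4)
(5) = (q - 2)/(q - 7)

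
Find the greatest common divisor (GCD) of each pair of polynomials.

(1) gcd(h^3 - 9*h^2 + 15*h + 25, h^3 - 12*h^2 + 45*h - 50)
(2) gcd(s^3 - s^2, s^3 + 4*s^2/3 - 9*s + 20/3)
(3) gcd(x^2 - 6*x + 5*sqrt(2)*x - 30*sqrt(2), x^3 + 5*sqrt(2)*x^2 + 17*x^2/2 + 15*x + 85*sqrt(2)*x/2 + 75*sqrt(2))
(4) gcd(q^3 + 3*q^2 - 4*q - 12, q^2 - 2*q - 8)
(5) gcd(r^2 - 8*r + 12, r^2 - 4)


(1) = h^2 - 10*h + 25
(2) = gcd(s^2*(s - 1), (s - 5/3)*(s - 1)*(s + 4)) = s - 1
(3) = gcd((x - 6)*(x + 5*sqrt(2)), (x + 5/2)*(x + 6)*(x + 5*sqrt(2))) = x + 5*sqrt(2)
(4) = q + 2
(5) = gcd((r - 6)*(r - 2), (r - 2)*(r + 2)) = r - 2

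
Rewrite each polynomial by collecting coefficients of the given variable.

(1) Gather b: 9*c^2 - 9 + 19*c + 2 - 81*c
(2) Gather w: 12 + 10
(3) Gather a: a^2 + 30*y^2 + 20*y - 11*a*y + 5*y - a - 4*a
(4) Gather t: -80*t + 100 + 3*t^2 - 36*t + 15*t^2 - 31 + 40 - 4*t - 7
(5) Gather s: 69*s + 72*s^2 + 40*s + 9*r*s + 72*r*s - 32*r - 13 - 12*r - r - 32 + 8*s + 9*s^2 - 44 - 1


(1) = 9*c^2 - 62*c - 7
(2) = 22
(3) = a^2 + a*(-11*y - 5) + 30*y^2 + 25*y
(4) = 18*t^2 - 120*t + 102
(5) = -45*r + 81*s^2 + s*(81*r + 117) - 90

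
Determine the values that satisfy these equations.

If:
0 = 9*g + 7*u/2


Then:
g = -7*u/18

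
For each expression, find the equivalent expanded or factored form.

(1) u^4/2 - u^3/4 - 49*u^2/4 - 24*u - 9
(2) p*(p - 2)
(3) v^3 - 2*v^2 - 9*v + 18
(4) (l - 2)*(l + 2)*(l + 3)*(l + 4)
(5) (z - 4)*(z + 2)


(1) = (u/2 + 1)*(u - 6)*(u + 1/2)*(u + 3)
(2) = p^2 - 2*p
(3) = (v - 3)*(v - 2)*(v + 3)
(4) = l^4 + 7*l^3 + 8*l^2 - 28*l - 48
(5) = z^2 - 2*z - 8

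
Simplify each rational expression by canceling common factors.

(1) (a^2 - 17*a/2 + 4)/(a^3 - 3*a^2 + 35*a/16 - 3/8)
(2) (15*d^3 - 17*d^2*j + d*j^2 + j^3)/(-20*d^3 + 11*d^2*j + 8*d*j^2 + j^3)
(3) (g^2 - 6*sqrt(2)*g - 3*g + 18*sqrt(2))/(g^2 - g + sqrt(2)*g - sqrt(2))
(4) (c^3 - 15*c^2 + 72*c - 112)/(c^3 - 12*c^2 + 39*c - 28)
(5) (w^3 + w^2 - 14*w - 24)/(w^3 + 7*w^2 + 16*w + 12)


(1) = (16*a^2 - 136*a + 64)/(16*a^3 - 48*a^2 + 35*a - 6)
(2) = (-3*d + j)/(4*d + j)
(3) = (g^2 + g*(-6*sqrt(2) - 3) + 18*sqrt(2))/(g^2 + g*(-1 + sqrt(2)) - sqrt(2))
(4) = (c - 4)/(c - 1)
(5) = (w - 4)/(w + 2)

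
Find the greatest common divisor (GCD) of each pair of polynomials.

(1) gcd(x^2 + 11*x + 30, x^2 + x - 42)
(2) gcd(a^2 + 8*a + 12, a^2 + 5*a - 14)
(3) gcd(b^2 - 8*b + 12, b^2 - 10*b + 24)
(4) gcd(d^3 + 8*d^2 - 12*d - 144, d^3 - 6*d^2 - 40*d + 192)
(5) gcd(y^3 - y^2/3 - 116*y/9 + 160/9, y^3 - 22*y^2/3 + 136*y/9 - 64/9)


(1) = gcd((x + 5)*(x + 6), (x - 6)*(x + 7)) = 1
(2) = 1
(3) = gcd((b - 6)*(b - 2), (b - 6)*(b - 4)) = b - 6
(4) = gcd((d - 4)*(d + 6)^2, (d - 8)*(d - 4)*(d + 6)) = d^2 + 2*d - 24
(5) = y - 8/3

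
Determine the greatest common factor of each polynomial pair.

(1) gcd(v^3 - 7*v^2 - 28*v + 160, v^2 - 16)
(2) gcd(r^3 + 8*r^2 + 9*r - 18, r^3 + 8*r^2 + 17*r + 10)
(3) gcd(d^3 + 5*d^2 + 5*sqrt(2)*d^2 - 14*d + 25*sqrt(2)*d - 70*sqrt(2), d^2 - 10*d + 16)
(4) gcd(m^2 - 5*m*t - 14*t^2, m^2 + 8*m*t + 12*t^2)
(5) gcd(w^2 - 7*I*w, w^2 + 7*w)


(1) = gcd((v - 8)*(v - 4)*(v + 5), (v - 4)*(v + 4)) = v - 4
(2) = gcd((r - 1)*(r + 3)*(r + 6), (r + 1)*(r + 2)*(r + 5)) = 1
(3) = gcd((d - 2)*(d + 7)*(d + 5*sqrt(2)), (d - 8)*(d - 2)) = d - 2
(4) = m + 2*t
(5) = w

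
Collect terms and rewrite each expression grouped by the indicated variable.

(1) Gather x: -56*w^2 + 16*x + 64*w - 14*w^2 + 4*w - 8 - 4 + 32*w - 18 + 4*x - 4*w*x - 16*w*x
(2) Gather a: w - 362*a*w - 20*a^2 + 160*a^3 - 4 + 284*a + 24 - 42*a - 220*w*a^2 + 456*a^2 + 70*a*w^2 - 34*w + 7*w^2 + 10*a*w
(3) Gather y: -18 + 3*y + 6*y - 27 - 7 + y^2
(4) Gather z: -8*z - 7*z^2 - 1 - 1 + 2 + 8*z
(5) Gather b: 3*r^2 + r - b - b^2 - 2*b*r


(1) = -70*w^2 + 100*w + x*(20 - 20*w) - 30
(2) = 160*a^3 + a^2*(436 - 220*w) + a*(70*w^2 - 352*w + 242) + 7*w^2 - 33*w + 20
(3) = y^2 + 9*y - 52
(4) = -7*z^2
(5) = -b^2 + b*(-2*r - 1) + 3*r^2 + r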